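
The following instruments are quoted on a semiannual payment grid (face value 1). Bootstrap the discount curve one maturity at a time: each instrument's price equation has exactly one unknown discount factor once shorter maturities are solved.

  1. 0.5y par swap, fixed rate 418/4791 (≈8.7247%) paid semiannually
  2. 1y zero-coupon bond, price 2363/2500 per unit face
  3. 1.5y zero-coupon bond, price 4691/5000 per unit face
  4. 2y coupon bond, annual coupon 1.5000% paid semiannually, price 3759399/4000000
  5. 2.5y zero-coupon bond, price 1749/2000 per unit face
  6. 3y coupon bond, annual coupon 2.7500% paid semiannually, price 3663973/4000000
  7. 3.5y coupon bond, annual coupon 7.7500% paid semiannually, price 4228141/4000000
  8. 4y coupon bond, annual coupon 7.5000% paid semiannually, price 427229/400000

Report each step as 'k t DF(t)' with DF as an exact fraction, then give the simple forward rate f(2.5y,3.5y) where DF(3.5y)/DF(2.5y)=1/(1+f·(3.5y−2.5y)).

step 1 [0.5y] swap r/2=209/4791: DF=(1 − 209/4791·(0))/(1+209/4791) = 4791/5000 ≈ 0.958200
step 2 [1y] zero: DF = P = 2363/2500 ≈ 0.945200
step 3 [1.5y] zero: DF = P = 4691/5000 ≈ 0.938200
step 4 [2y] bond c/2=3/400: DF=(3759399/4000000 − 3/400·(0.958200+0.945200+0.938200))/(1+3/400) = 9117/10000 ≈ 0.911700
step 5 [2.5y] zero: DF = P = 1749/2000 ≈ 0.874500
step 6 [3y] bond c/2=11/800: DF=(3663973/4000000 − 11/800·(0.958200+0.945200+0.938200+0.911700+0.874500))/(1+11/800) = 1051/1250 ≈ 0.840800
step 7 [3.5y] bond c/2=31/800: DF=(4228141/4000000 − 31/800·(0.958200+0.945200+0.938200+0.911700+0.874500+0.840800))/(1+31/800) = 1017/1250 ≈ 0.813600
step 8 [4y] bond c/2=3/80: DF=(427229/400000 − 3/80·(0.958200+0.945200+0.938200+0.911700+0.874500+0.840800+0.813600))/(1+3/80) = 1003/1250 ≈ 0.802400

1 1/2 4791/5000
2 1 2363/2500
3 3/2 4691/5000
4 2 9117/10000
5 5/2 1749/2000
6 3 1051/1250
7 7/2 1017/1250
8 4 1003/1250
f(2.5y,3.5y) = ((1749/2000)/(1017/1250) − 1)/(1) = 203/2712 ≈ 7.4853%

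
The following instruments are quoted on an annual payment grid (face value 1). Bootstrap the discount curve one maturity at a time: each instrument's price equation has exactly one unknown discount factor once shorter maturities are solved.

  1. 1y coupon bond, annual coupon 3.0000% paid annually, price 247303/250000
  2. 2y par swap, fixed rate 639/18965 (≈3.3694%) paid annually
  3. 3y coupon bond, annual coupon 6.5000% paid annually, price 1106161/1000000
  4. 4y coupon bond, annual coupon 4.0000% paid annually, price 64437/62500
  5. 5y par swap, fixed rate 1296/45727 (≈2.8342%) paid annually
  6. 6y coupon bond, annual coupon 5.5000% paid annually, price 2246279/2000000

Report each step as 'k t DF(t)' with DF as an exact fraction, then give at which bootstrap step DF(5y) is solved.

step 1 [1y] bond c/1=3/100: DF=(247303/250000 − 3/100·(0))/(1+3/100) = 2401/2500 ≈ 0.960400
step 2 [2y] swap r/1=639/18965: DF=(1 − 639/18965·(0.960400))/(1+639/18965) = 9361/10000 ≈ 0.936100
step 3 [3y] bond c/1=13/200: DF=(1106161/1000000 − 13/200·(0.960400+0.936100))/(1+13/200) = 9229/10000 ≈ 0.922900
step 4 [4y] bond c/1=1/25: DF=(64437/62500 − 1/25·(0.960400+0.936100+0.922900))/(1+1/25) = 8829/10000 ≈ 0.882900
step 5 [5y] swap r/1=1296/45727: DF=(1 − 1296/45727·(0.960400+0.936100+0.922900+0.882900))/(1+1296/45727) = 544/625 ≈ 0.870400
step 6 [6y] bond c/1=11/200: DF=(2246279/2000000 − 11/200·(0.960400+0.936100+0.922900+0.882900+0.870400))/(1+11/200) = 4131/5000 ≈ 0.826200

1 1 2401/2500
2 2 9361/10000
3 3 9229/10000
4 4 8829/10000
5 5 544/625
6 6 4131/5000
DF(5y) is solved at step 5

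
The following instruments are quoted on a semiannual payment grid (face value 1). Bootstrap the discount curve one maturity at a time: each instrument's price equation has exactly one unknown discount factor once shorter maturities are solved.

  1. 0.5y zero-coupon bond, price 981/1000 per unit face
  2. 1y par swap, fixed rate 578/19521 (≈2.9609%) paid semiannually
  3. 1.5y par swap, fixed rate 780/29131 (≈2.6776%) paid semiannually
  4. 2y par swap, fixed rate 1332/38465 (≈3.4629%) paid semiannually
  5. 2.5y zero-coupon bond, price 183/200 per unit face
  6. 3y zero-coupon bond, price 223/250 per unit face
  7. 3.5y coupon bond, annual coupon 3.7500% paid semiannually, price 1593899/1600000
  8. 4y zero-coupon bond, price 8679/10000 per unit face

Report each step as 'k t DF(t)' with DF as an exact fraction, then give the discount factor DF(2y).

step 1 [0.5y] zero: DF = P = 981/1000 ≈ 0.981000
step 2 [1y] swap r/2=289/19521: DF=(1 − 289/19521·(0.981000))/(1+289/19521) = 9711/10000 ≈ 0.971100
step 3 [1.5y] swap r/2=390/29131: DF=(1 − 390/29131·(0.981000+0.971100))/(1+390/29131) = 961/1000 ≈ 0.961000
step 4 [2y] swap r/2=666/38465: DF=(1 − 666/38465·(0.981000+0.971100+0.961000))/(1+666/38465) = 4667/5000 ≈ 0.933400
step 5 [2.5y] zero: DF = P = 183/200 ≈ 0.915000
step 6 [3y] zero: DF = P = 223/250 ≈ 0.892000
step 7 [3.5y] bond c/2=3/160: DF=(1593899/1600000 − 3/160·(0.981000+0.971100+0.961000+0.933400+0.915000+0.892000))/(1+3/160) = 4369/5000 ≈ 0.873800
step 8 [4y] zero: DF = P = 8679/10000 ≈ 0.867900

1 1/2 981/1000
2 1 9711/10000
3 3/2 961/1000
4 2 4667/5000
5 5/2 183/200
6 3 223/250
7 7/2 4369/5000
8 4 8679/10000
DF(2y) = 4667/5000 ≈ 0.933400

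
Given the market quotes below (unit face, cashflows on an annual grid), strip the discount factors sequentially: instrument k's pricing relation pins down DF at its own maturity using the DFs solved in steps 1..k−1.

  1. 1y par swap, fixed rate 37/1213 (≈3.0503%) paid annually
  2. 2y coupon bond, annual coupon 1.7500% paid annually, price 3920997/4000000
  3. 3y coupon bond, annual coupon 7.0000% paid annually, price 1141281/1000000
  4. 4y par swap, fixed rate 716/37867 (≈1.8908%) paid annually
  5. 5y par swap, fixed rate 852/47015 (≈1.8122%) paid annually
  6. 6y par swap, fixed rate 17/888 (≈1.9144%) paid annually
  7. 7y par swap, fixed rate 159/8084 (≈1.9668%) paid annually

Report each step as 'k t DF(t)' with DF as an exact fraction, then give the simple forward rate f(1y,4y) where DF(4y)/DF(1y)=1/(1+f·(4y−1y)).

1 1 1213/1250
2 2 9467/10000
3 3 2353/2500
4 4 2321/2500
5 5 2287/2500
6 6 8929/10000
7 7 1091/1250
f(1y,4y) = ((1213/1250)/(2321/2500) − 1)/(3) = 35/2321 ≈ 1.5080%

step 1 [1y] swap r/1=37/1213: DF=(1 − 37/1213·(0))/(1+37/1213) = 1213/1250 ≈ 0.970400
step 2 [2y] bond c/1=7/400: DF=(3920997/4000000 − 7/400·(0.970400))/(1+7/400) = 9467/10000 ≈ 0.946700
step 3 [3y] bond c/1=7/100: DF=(1141281/1000000 − 7/100·(0.970400+0.946700))/(1+7/100) = 2353/2500 ≈ 0.941200
step 4 [4y] swap r/1=716/37867: DF=(1 − 716/37867·(0.970400+0.946700+0.941200))/(1+716/37867) = 2321/2500 ≈ 0.928400
step 5 [5y] swap r/1=852/47015: DF=(1 − 852/47015·(0.970400+0.946700+0.941200+0.928400))/(1+852/47015) = 2287/2500 ≈ 0.914800
step 6 [6y] swap r/1=17/888: DF=(1 − 17/888·(0.970400+0.946700+0.941200+0.928400+0.914800))/(1+17/888) = 8929/10000 ≈ 0.892900
step 7 [7y] swap r/1=159/8084: DF=(1 − 159/8084·(0.970400+0.946700+0.941200+0.928400+0.914800+0.892900))/(1+159/8084) = 1091/1250 ≈ 0.872800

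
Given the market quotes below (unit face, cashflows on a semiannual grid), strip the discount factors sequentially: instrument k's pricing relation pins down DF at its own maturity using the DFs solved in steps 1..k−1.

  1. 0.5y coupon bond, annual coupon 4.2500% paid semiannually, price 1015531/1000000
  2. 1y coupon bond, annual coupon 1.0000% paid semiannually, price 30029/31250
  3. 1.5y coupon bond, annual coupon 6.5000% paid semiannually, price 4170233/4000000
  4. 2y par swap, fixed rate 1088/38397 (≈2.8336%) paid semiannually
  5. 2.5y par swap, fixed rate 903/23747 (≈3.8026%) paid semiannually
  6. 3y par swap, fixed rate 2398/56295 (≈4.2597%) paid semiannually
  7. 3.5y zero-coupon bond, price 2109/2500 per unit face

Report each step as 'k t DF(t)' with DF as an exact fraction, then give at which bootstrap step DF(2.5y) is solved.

step 1 [0.5y] bond c/2=17/800: DF=(1015531/1000000 − 17/800·(0))/(1+17/800) = 1243/1250 ≈ 0.994400
step 2 [1y] bond c/2=1/200: DF=(30029/31250 − 1/200·(0.994400))/(1+1/200) = 1189/1250 ≈ 0.951200
step 3 [1.5y] bond c/2=13/400: DF=(4170233/4000000 − 13/400·(0.994400+0.951200))/(1+13/400) = 1897/2000 ≈ 0.948500
step 4 [2y] swap r/2=544/38397: DF=(1 − 544/38397·(0.994400+0.951200+0.948500))/(1+544/38397) = 591/625 ≈ 0.945600
step 5 [2.5y] swap r/2=903/47494: DF=(1 − 903/47494·(0.994400+0.951200+0.948500+0.945600))/(1+903/47494) = 9097/10000 ≈ 0.909700
step 6 [3y] swap r/2=1199/56295: DF=(1 − 1199/56295·(0.994400+0.951200+0.948500+0.945600+0.909700))/(1+1199/56295) = 8801/10000 ≈ 0.880100
step 7 [3.5y] zero: DF = P = 2109/2500 ≈ 0.843600

1 1/2 1243/1250
2 1 1189/1250
3 3/2 1897/2000
4 2 591/625
5 5/2 9097/10000
6 3 8801/10000
7 7/2 2109/2500
DF(2.5y) is solved at step 5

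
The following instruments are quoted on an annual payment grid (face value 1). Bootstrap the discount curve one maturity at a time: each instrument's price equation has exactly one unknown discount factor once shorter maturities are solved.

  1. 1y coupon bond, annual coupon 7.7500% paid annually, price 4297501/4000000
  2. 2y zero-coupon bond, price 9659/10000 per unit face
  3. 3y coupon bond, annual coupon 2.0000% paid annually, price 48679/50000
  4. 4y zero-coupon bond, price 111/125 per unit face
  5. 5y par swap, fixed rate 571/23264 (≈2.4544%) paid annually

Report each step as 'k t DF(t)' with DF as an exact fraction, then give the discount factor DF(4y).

1 1 9971/10000
2 2 9659/10000
3 3 229/250
4 4 111/125
5 5 4429/5000
DF(4y) = 111/125 ≈ 0.888000

step 1 [1y] bond c/1=31/400: DF=(4297501/4000000 − 31/400·(0))/(1+31/400) = 9971/10000 ≈ 0.997100
step 2 [2y] zero: DF = P = 9659/10000 ≈ 0.965900
step 3 [3y] bond c/1=1/50: DF=(48679/50000 − 1/50·(0.997100+0.965900))/(1+1/50) = 229/250 ≈ 0.916000
step 4 [4y] zero: DF = P = 111/125 ≈ 0.888000
step 5 [5y] swap r/1=571/23264: DF=(1 − 571/23264·(0.997100+0.965900+0.916000+0.888000))/(1+571/23264) = 4429/5000 ≈ 0.885800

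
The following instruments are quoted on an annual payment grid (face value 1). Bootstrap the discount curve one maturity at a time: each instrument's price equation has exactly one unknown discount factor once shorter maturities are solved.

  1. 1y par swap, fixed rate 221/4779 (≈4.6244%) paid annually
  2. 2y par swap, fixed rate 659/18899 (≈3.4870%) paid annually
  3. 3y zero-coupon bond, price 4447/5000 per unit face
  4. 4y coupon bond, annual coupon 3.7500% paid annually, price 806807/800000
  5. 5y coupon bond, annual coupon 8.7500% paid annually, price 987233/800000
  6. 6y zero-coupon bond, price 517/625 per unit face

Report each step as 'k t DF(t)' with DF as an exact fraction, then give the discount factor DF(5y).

1 1 4779/5000
2 2 9341/10000
3 3 4447/5000
4 4 2179/2500
5 5 841/1000
6 6 517/625
DF(5y) = 841/1000 ≈ 0.841000

step 1 [1y] swap r/1=221/4779: DF=(1 − 221/4779·(0))/(1+221/4779) = 4779/5000 ≈ 0.955800
step 2 [2y] swap r/1=659/18899: DF=(1 − 659/18899·(0.955800))/(1+659/18899) = 9341/10000 ≈ 0.934100
step 3 [3y] zero: DF = P = 4447/5000 ≈ 0.889400
step 4 [4y] bond c/1=3/80: DF=(806807/800000 − 3/80·(0.955800+0.934100+0.889400))/(1+3/80) = 2179/2500 ≈ 0.871600
step 5 [5y] bond c/1=7/80: DF=(987233/800000 − 7/80·(0.955800+0.934100+0.889400+0.871600))/(1+7/80) = 841/1000 ≈ 0.841000
step 6 [6y] zero: DF = P = 517/625 ≈ 0.827200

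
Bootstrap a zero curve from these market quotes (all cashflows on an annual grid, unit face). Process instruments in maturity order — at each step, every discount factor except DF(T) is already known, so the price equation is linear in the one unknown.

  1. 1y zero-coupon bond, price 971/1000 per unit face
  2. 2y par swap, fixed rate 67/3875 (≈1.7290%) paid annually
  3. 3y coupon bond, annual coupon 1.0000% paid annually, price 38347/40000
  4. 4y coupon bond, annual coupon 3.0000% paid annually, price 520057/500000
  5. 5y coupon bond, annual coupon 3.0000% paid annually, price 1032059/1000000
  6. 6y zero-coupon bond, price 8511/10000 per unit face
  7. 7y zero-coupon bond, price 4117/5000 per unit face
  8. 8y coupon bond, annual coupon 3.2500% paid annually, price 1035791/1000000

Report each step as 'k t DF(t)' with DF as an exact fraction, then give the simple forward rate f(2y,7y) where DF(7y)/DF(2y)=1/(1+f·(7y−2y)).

1 1 971/1000
2 2 1933/2000
3 3 93/100
4 4 9263/10000
5 5 1783/2000
6 6 8511/10000
7 7 4117/5000
8 8 803/1000
f(2y,7y) = ((1933/2000)/(4117/5000) − 1)/(5) = 1431/41170 ≈ 3.4758%

step 1 [1y] zero: DF = P = 971/1000 ≈ 0.971000
step 2 [2y] swap r/1=67/3875: DF=(1 − 67/3875·(0.971000))/(1+67/3875) = 1933/2000 ≈ 0.966500
step 3 [3y] bond c/1=1/100: DF=(38347/40000 − 1/100·(0.971000+0.966500))/(1+1/100) = 93/100 ≈ 0.930000
step 4 [4y] bond c/1=3/100: DF=(520057/500000 − 3/100·(0.971000+0.966500+0.930000))/(1+3/100) = 9263/10000 ≈ 0.926300
step 5 [5y] bond c/1=3/100: DF=(1032059/1000000 − 3/100·(0.971000+0.966500+0.930000+0.926300))/(1+3/100) = 1783/2000 ≈ 0.891500
step 6 [6y] zero: DF = P = 8511/10000 ≈ 0.851100
step 7 [7y] zero: DF = P = 4117/5000 ≈ 0.823400
step 8 [8y] bond c/1=13/400: DF=(1035791/1000000 − 13/400·(0.971000+0.966500+0.930000+0.926300+0.891500+0.851100+0.823400))/(1+13/400) = 803/1000 ≈ 0.803000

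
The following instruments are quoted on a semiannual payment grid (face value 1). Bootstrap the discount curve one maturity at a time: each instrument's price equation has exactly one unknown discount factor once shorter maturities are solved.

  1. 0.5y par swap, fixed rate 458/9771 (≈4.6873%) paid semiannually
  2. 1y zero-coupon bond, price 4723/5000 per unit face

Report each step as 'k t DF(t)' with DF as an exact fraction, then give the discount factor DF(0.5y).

1 1/2 9771/10000
2 1 4723/5000
DF(0.5y) = 9771/10000 ≈ 0.977100

step 1 [0.5y] swap r/2=229/9771: DF=(1 − 229/9771·(0))/(1+229/9771) = 9771/10000 ≈ 0.977100
step 2 [1y] zero: DF = P = 4723/5000 ≈ 0.944600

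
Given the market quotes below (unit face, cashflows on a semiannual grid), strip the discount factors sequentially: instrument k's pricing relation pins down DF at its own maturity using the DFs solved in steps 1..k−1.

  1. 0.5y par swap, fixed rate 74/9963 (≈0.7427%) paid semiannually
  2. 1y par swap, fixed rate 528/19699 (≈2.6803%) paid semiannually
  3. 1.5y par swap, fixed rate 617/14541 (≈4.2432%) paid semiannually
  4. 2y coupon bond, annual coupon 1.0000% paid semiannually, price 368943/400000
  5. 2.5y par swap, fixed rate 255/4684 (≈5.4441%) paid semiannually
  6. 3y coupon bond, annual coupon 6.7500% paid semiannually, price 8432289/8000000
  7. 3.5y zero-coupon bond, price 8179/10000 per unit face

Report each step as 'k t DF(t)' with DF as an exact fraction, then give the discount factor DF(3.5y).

1 1/2 9963/10000
2 1 1217/1250
3 3/2 9383/10000
4 2 9033/10000
5 5/2 349/400
6 3 8667/10000
7 7/2 8179/10000
DF(3.5y) = 8179/10000 ≈ 0.817900

step 1 [0.5y] swap r/2=37/9963: DF=(1 − 37/9963·(0))/(1+37/9963) = 9963/10000 ≈ 0.996300
step 2 [1y] swap r/2=264/19699: DF=(1 − 264/19699·(0.996300))/(1+264/19699) = 1217/1250 ≈ 0.973600
step 3 [1.5y] swap r/2=617/29082: DF=(1 − 617/29082·(0.996300+0.973600))/(1+617/29082) = 9383/10000 ≈ 0.938300
step 4 [2y] bond c/2=1/200: DF=(368943/400000 − 1/200·(0.996300+0.973600+0.938300))/(1+1/200) = 9033/10000 ≈ 0.903300
step 5 [2.5y] swap r/2=255/9368: DF=(1 − 255/9368·(0.996300+0.973600+0.938300+0.903300))/(1+255/9368) = 349/400 ≈ 0.872500
step 6 [3y] bond c/2=27/800: DF=(8432289/8000000 − 27/800·(0.996300+0.973600+0.938300+0.903300+0.872500))/(1+27/800) = 8667/10000 ≈ 0.866700
step 7 [3.5y] zero: DF = P = 8179/10000 ≈ 0.817900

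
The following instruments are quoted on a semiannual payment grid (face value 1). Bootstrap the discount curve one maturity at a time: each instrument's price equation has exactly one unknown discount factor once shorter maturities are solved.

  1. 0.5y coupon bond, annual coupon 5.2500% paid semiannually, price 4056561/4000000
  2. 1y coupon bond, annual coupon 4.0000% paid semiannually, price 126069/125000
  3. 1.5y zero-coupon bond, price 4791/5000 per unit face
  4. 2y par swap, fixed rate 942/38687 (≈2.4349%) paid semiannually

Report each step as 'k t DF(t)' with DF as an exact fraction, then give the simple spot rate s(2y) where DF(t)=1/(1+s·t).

1 1/2 4941/5000
2 1 4847/5000
3 3/2 4791/5000
4 2 9529/10000
s(2y) = (1/(9529/10000) − 1)/(2) = 471/19058 ≈ 2.4714%

step 1 [0.5y] bond c/2=21/800: DF=(4056561/4000000 − 21/800·(0))/(1+21/800) = 4941/5000 ≈ 0.988200
step 2 [1y] bond c/2=1/50: DF=(126069/125000 − 1/50·(0.988200))/(1+1/50) = 4847/5000 ≈ 0.969400
step 3 [1.5y] zero: DF = P = 4791/5000 ≈ 0.958200
step 4 [2y] swap r/2=471/38687: DF=(1 − 471/38687·(0.988200+0.969400+0.958200))/(1+471/38687) = 9529/10000 ≈ 0.952900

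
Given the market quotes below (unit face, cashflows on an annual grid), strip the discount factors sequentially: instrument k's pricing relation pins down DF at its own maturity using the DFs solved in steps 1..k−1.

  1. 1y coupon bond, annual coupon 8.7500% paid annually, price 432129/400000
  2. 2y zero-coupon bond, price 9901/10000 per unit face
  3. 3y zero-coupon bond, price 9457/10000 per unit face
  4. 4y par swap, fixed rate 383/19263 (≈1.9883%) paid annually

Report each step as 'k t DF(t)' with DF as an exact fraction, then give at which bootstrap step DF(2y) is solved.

step 1 [1y] bond c/1=7/80: DF=(432129/400000 − 7/80·(0))/(1+7/80) = 4967/5000 ≈ 0.993400
step 2 [2y] zero: DF = P = 9901/10000 ≈ 0.990100
step 3 [3y] zero: DF = P = 9457/10000 ≈ 0.945700
step 4 [4y] swap r/1=383/19263: DF=(1 − 383/19263·(0.993400+0.990100+0.945700))/(1+383/19263) = 4617/5000 ≈ 0.923400

1 1 4967/5000
2 2 9901/10000
3 3 9457/10000
4 4 4617/5000
DF(2y) is solved at step 2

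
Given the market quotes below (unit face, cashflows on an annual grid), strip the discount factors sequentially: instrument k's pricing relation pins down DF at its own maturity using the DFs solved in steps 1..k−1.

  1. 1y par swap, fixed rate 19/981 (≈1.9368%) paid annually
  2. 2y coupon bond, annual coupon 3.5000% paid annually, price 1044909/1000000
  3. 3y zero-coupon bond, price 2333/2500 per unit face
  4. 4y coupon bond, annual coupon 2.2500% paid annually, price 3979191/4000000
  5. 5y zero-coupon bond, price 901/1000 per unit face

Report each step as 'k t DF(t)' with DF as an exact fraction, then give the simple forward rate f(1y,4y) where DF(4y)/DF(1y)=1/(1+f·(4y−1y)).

1 1 981/1000
2 2 2441/2500
3 3 2333/2500
4 4 9093/10000
5 5 901/1000
f(1y,4y) = ((981/1000)/(9093/10000) − 1)/(3) = 239/9093 ≈ 2.6284%

step 1 [1y] swap r/1=19/981: DF=(1 − 19/981·(0))/(1+19/981) = 981/1000 ≈ 0.981000
step 2 [2y] bond c/1=7/200: DF=(1044909/1000000 − 7/200·(0.981000))/(1+7/200) = 2441/2500 ≈ 0.976400
step 3 [3y] zero: DF = P = 2333/2500 ≈ 0.933200
step 4 [4y] bond c/1=9/400: DF=(3979191/4000000 − 9/400·(0.981000+0.976400+0.933200))/(1+9/400) = 9093/10000 ≈ 0.909300
step 5 [5y] zero: DF = P = 901/1000 ≈ 0.901000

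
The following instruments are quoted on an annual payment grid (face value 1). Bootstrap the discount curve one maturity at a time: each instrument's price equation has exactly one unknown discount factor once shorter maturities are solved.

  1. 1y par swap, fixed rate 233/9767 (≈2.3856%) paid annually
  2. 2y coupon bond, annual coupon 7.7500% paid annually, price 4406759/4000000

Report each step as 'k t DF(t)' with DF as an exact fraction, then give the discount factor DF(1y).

1 1 9767/10000
2 2 4761/5000
DF(1y) = 9767/10000 ≈ 0.976700

step 1 [1y] swap r/1=233/9767: DF=(1 − 233/9767·(0))/(1+233/9767) = 9767/10000 ≈ 0.976700
step 2 [2y] bond c/1=31/400: DF=(4406759/4000000 − 31/400·(0.976700))/(1+31/400) = 4761/5000 ≈ 0.952200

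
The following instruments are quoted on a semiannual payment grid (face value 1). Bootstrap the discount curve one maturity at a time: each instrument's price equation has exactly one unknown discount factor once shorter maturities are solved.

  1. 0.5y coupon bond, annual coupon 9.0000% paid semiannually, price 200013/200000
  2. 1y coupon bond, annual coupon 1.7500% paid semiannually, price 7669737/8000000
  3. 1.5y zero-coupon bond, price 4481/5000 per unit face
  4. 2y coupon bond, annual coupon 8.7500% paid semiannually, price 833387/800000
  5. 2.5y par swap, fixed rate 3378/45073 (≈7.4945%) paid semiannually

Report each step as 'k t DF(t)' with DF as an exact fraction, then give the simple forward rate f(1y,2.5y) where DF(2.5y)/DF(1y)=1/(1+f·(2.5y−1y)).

step 1 [0.5y] bond c/2=9/200: DF=(200013/200000 − 9/200·(0))/(1+9/200) = 957/1000 ≈ 0.957000
step 2 [1y] bond c/2=7/800: DF=(7669737/8000000 − 7/800·(0.957000))/(1+7/800) = 9421/10000 ≈ 0.942100
step 3 [1.5y] zero: DF = P = 4481/5000 ≈ 0.896200
step 4 [2y] bond c/2=7/160: DF=(833387/800000 − 7/160·(0.957000+0.942100+0.896200))/(1+7/160) = 8809/10000 ≈ 0.880900
step 5 [2.5y] swap r/2=1689/45073: DF=(1 − 1689/45073·(0.957000+0.942100+0.896200+0.880900))/(1+1689/45073) = 8311/10000 ≈ 0.831100

1 1/2 957/1000
2 1 9421/10000
3 3/2 4481/5000
4 2 8809/10000
5 5/2 8311/10000
f(1y,2.5y) = ((9421/10000)/(8311/10000) − 1)/(3/2) = 740/8311 ≈ 8.9039%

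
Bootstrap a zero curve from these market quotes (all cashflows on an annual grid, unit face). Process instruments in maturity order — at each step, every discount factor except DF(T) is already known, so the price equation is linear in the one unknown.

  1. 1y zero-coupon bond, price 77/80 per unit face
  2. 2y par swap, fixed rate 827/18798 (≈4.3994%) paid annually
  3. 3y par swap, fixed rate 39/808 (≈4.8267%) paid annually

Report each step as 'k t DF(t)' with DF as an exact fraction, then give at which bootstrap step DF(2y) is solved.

step 1 [1y] zero: DF = P = 77/80 ≈ 0.962500
step 2 [2y] swap r/1=827/18798: DF=(1 − 827/18798·(0.962500))/(1+827/18798) = 9173/10000 ≈ 0.917300
step 3 [3y] swap r/1=39/808: DF=(1 − 39/808·(0.962500+0.917300))/(1+39/808) = 4337/5000 ≈ 0.867400

1 1 77/80
2 2 9173/10000
3 3 4337/5000
DF(2y) is solved at step 2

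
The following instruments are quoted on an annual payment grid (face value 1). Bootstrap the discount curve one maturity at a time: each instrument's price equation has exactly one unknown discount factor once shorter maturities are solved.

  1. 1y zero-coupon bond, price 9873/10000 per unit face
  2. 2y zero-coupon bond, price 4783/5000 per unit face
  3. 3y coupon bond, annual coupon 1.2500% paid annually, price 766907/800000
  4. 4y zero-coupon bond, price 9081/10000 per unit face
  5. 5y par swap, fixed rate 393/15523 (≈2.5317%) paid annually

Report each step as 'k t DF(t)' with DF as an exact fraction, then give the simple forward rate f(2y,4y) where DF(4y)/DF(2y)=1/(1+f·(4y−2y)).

1 1 9873/10000
2 2 4783/5000
3 3 2307/2500
4 4 9081/10000
5 5 8821/10000
f(2y,4y) = ((4783/5000)/(9081/10000) − 1)/(2) = 485/18162 ≈ 2.6704%

step 1 [1y] zero: DF = P = 9873/10000 ≈ 0.987300
step 2 [2y] zero: DF = P = 4783/5000 ≈ 0.956600
step 3 [3y] bond c/1=1/80: DF=(766907/800000 − 1/80·(0.987300+0.956600))/(1+1/80) = 2307/2500 ≈ 0.922800
step 4 [4y] zero: DF = P = 9081/10000 ≈ 0.908100
step 5 [5y] swap r/1=393/15523: DF=(1 − 393/15523·(0.987300+0.956600+0.922800+0.908100))/(1+393/15523) = 8821/10000 ≈ 0.882100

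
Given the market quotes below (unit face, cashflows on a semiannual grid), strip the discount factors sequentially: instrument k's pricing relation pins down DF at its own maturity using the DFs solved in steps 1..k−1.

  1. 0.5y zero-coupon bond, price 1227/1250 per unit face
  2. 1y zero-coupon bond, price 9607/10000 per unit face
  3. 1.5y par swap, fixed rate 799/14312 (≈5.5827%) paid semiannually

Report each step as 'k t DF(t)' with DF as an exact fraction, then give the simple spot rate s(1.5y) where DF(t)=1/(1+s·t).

1 1/2 1227/1250
2 1 9607/10000
3 3/2 9201/10000
s(1.5y) = (1/(9201/10000) − 1)/(3/2) = 1598/27603 ≈ 5.7892%

step 1 [0.5y] zero: DF = P = 1227/1250 ≈ 0.981600
step 2 [1y] zero: DF = P = 9607/10000 ≈ 0.960700
step 3 [1.5y] swap r/2=799/28624: DF=(1 − 799/28624·(0.981600+0.960700))/(1+799/28624) = 9201/10000 ≈ 0.920100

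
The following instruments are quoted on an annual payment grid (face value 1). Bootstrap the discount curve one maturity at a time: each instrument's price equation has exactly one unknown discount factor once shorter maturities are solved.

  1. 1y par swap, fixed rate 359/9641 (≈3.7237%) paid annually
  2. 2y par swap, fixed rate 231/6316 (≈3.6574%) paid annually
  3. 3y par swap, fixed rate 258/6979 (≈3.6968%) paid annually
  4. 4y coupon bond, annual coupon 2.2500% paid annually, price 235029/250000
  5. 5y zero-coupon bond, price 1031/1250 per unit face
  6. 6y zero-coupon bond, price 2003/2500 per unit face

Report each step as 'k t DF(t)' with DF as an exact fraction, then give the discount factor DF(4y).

step 1 [1y] swap r/1=359/9641: DF=(1 − 359/9641·(0))/(1+359/9641) = 9641/10000 ≈ 0.964100
step 2 [2y] swap r/1=231/6316: DF=(1 − 231/6316·(0.964100))/(1+231/6316) = 9307/10000 ≈ 0.930700
step 3 [3y] swap r/1=258/6979: DF=(1 − 258/6979·(0.964100+0.930700))/(1+258/6979) = 1121/1250 ≈ 0.896800
step 4 [4y] bond c/1=9/400: DF=(235029/250000 − 9/400·(0.964100+0.930700+0.896800))/(1+9/400) = 429/500 ≈ 0.858000
step 5 [5y] zero: DF = P = 1031/1250 ≈ 0.824800
step 6 [6y] zero: DF = P = 2003/2500 ≈ 0.801200

1 1 9641/10000
2 2 9307/10000
3 3 1121/1250
4 4 429/500
5 5 1031/1250
6 6 2003/2500
DF(4y) = 429/500 ≈ 0.858000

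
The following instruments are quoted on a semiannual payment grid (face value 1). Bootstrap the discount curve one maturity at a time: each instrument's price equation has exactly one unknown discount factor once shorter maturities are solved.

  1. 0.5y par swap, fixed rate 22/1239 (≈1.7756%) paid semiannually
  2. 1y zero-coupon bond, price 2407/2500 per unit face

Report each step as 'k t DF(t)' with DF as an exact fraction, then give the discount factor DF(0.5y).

step 1 [0.5y] swap r/2=11/1239: DF=(1 − 11/1239·(0))/(1+11/1239) = 1239/1250 ≈ 0.991200
step 2 [1y] zero: DF = P = 2407/2500 ≈ 0.962800

1 1/2 1239/1250
2 1 2407/2500
DF(0.5y) = 1239/1250 ≈ 0.991200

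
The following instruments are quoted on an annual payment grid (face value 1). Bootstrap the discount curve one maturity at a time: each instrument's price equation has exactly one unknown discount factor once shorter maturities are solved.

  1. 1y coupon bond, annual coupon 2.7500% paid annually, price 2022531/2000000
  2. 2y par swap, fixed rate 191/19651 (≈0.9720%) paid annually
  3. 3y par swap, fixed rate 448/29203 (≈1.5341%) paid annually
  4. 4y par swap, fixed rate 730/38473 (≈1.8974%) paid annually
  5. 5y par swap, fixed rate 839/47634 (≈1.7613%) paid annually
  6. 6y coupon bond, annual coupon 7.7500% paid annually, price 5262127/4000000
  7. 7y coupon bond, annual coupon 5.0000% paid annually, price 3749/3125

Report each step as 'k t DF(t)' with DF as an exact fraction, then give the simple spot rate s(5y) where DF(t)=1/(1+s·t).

step 1 [1y] bond c/1=11/400: DF=(2022531/2000000 − 11/400·(0))/(1+11/400) = 4921/5000 ≈ 0.984200
step 2 [2y] swap r/1=191/19651: DF=(1 − 191/19651·(0.984200))/(1+191/19651) = 9809/10000 ≈ 0.980900
step 3 [3y] swap r/1=448/29203: DF=(1 − 448/29203·(0.984200+0.980900))/(1+448/29203) = 597/625 ≈ 0.955200
step 4 [4y] swap r/1=730/38473: DF=(1 − 730/38473·(0.984200+0.980900+0.955200))/(1+730/38473) = 927/1000 ≈ 0.927000
step 5 [5y] swap r/1=839/47634: DF=(1 − 839/47634·(0.984200+0.980900+0.955200+0.927000))/(1+839/47634) = 9161/10000 ≈ 0.916100
step 6 [6y] bond c/1=31/400: DF=(5262127/4000000 − 31/400·(0.984200+0.980900+0.955200+0.927000+0.916100))/(1+31/400) = 8783/10000 ≈ 0.878300
step 7 [7y] bond c/1=1/20: DF=(3749/3125 − 1/20·(0.984200+0.980900+0.955200+0.927000+0.916100+0.878300))/(1+1/20) = 8739/10000 ≈ 0.873900

1 1 4921/5000
2 2 9809/10000
3 3 597/625
4 4 927/1000
5 5 9161/10000
6 6 8783/10000
7 7 8739/10000
s(5y) = (1/(9161/10000) − 1)/(5) = 839/45805 ≈ 1.8317%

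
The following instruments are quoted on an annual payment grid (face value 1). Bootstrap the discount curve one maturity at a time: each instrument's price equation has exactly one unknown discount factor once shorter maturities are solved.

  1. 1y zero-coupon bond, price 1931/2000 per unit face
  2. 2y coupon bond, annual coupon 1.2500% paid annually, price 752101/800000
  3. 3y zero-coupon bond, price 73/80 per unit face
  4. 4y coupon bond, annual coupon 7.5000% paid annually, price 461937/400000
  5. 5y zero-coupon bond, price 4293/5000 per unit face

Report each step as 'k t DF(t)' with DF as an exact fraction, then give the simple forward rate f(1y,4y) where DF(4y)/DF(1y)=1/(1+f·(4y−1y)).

step 1 [1y] zero: DF = P = 1931/2000 ≈ 0.965500
step 2 [2y] bond c/1=1/80: DF=(752101/800000 − 1/80·(0.965500))/(1+1/80) = 4583/5000 ≈ 0.916600
step 3 [3y] zero: DF = P = 73/80 ≈ 0.912500
step 4 [4y] bond c/1=3/40: DF=(461937/400000 − 3/40·(0.965500+0.916600+0.912500))/(1+3/40) = 8793/10000 ≈ 0.879300
step 5 [5y] zero: DF = P = 4293/5000 ≈ 0.858600

1 1 1931/2000
2 2 4583/5000
3 3 73/80
4 4 8793/10000
5 5 4293/5000
f(1y,4y) = ((1931/2000)/(8793/10000) − 1)/(3) = 862/26379 ≈ 3.2678%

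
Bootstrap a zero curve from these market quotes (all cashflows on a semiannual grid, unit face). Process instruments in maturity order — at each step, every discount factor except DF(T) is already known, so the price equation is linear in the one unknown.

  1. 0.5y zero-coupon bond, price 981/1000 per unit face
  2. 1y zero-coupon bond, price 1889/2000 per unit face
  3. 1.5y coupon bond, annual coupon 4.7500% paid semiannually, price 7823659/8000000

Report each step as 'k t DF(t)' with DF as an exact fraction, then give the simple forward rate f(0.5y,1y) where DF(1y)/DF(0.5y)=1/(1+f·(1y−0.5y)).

1 1/2 981/1000
2 1 1889/2000
3 3/2 4553/5000
f(0.5y,1y) = ((981/1000)/(1889/2000) − 1)/(1/2) = 146/1889 ≈ 7.7290%

step 1 [0.5y] zero: DF = P = 981/1000 ≈ 0.981000
step 2 [1y] zero: DF = P = 1889/2000 ≈ 0.944500
step 3 [1.5y] bond c/2=19/800: DF=(7823659/8000000 − 19/800·(0.981000+0.944500))/(1+19/800) = 4553/5000 ≈ 0.910600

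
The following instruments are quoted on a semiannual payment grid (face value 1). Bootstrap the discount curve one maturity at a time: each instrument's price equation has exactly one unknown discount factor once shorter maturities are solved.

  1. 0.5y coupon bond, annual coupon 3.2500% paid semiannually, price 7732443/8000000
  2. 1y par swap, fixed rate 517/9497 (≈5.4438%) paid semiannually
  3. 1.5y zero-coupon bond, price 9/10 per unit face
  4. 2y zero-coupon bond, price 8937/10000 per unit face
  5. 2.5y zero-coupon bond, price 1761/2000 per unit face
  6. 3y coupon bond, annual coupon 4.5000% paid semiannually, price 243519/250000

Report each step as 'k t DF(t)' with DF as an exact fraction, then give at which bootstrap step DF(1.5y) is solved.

1 1/2 9511/10000
2 1 9483/10000
3 3/2 9/10
4 2 8937/10000
5 5/2 1761/2000
6 3 213/250
DF(1.5y) is solved at step 3

step 1 [0.5y] bond c/2=13/800: DF=(7732443/8000000 − 13/800·(0))/(1+13/800) = 9511/10000 ≈ 0.951100
step 2 [1y] swap r/2=517/18994: DF=(1 − 517/18994·(0.951100))/(1+517/18994) = 9483/10000 ≈ 0.948300
step 3 [1.5y] zero: DF = P = 9/10 ≈ 0.900000
step 4 [2y] zero: DF = P = 8937/10000 ≈ 0.893700
step 5 [2.5y] zero: DF = P = 1761/2000 ≈ 0.880500
step 6 [3y] bond c/2=9/400: DF=(243519/250000 − 9/400·(0.951100+0.948300+0.900000+0.893700+0.880500))/(1+9/400) = 213/250 ≈ 0.852000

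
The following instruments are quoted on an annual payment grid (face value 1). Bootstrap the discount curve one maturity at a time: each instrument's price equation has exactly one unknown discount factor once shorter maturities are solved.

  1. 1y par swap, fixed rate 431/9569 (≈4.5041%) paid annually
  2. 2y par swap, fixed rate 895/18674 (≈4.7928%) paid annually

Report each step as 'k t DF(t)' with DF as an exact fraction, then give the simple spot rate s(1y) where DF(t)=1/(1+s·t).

step 1 [1y] swap r/1=431/9569: DF=(1 − 431/9569·(0))/(1+431/9569) = 9569/10000 ≈ 0.956900
step 2 [2y] swap r/1=895/18674: DF=(1 − 895/18674·(0.956900))/(1+895/18674) = 1821/2000 ≈ 0.910500

1 1 9569/10000
2 2 1821/2000
s(1y) = (1/(9569/10000) − 1)/(1) = 431/9569 ≈ 4.5041%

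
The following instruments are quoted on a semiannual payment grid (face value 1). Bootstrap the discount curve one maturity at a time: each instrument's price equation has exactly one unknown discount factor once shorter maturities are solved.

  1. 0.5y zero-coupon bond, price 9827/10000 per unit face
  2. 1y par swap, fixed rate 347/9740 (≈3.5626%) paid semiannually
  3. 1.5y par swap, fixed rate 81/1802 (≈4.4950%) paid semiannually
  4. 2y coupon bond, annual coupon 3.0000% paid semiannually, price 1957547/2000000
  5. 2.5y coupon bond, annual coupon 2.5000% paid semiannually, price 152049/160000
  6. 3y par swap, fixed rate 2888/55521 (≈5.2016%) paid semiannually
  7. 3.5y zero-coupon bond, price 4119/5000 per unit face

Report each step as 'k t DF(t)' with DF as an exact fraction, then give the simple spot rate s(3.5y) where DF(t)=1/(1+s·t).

1 1/2 9827/10000
2 1 9653/10000
3 3/2 1169/1250
4 2 9217/10000
5 5/2 2229/2500
6 3 2139/2500
7 7/2 4119/5000
s(3.5y) = (1/(4119/5000) − 1)/(7/2) = 1762/28833 ≈ 6.1111%

step 1 [0.5y] zero: DF = P = 9827/10000 ≈ 0.982700
step 2 [1y] swap r/2=347/19480: DF=(1 − 347/19480·(0.982700))/(1+347/19480) = 9653/10000 ≈ 0.965300
step 3 [1.5y] swap r/2=81/3604: DF=(1 − 81/3604·(0.982700+0.965300))/(1+81/3604) = 1169/1250 ≈ 0.935200
step 4 [2y] bond c/2=3/200: DF=(1957547/2000000 − 3/200·(0.982700+0.965300+0.935200))/(1+3/200) = 9217/10000 ≈ 0.921700
step 5 [2.5y] bond c/2=1/80: DF=(152049/160000 − 1/80·(0.982700+0.965300+0.935200+0.921700))/(1+1/80) = 2229/2500 ≈ 0.891600
step 6 [3y] swap r/2=1444/55521: DF=(1 − 1444/55521·(0.982700+0.965300+0.935200+0.921700+0.891600))/(1+1444/55521) = 2139/2500 ≈ 0.855600
step 7 [3.5y] zero: DF = P = 4119/5000 ≈ 0.823800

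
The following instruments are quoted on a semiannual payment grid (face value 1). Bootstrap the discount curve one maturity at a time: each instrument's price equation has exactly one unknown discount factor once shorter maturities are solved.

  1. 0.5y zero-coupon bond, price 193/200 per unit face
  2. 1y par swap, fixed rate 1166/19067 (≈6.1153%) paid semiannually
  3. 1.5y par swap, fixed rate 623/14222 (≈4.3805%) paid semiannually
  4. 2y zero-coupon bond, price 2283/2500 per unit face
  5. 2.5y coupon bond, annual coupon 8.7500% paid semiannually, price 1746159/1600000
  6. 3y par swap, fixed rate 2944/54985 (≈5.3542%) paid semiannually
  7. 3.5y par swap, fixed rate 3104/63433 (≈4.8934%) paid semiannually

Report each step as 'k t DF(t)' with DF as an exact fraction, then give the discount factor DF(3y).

1 1/2 193/200
2 1 9417/10000
3 3/2 9377/10000
4 2 2283/2500
5 5/2 8881/10000
6 3 533/625
7 7/2 528/625
DF(3y) = 533/625 ≈ 0.852800

step 1 [0.5y] zero: DF = P = 193/200 ≈ 0.965000
step 2 [1y] swap r/2=583/19067: DF=(1 − 583/19067·(0.965000))/(1+583/19067) = 9417/10000 ≈ 0.941700
step 3 [1.5y] swap r/2=623/28444: DF=(1 − 623/28444·(0.965000+0.941700))/(1+623/28444) = 9377/10000 ≈ 0.937700
step 4 [2y] zero: DF = P = 2283/2500 ≈ 0.913200
step 5 [2.5y] bond c/2=7/160: DF=(1746159/1600000 − 7/160·(0.965000+0.941700+0.937700+0.913200))/(1+7/160) = 8881/10000 ≈ 0.888100
step 6 [3y] swap r/2=1472/54985: DF=(1 − 1472/54985·(0.965000+0.941700+0.937700+0.913200+0.888100))/(1+1472/54985) = 533/625 ≈ 0.852800
step 7 [3.5y] swap r/2=1552/63433: DF=(1 − 1552/63433·(0.965000+0.941700+0.937700+0.913200+0.888100+0.852800))/(1+1552/63433) = 528/625 ≈ 0.844800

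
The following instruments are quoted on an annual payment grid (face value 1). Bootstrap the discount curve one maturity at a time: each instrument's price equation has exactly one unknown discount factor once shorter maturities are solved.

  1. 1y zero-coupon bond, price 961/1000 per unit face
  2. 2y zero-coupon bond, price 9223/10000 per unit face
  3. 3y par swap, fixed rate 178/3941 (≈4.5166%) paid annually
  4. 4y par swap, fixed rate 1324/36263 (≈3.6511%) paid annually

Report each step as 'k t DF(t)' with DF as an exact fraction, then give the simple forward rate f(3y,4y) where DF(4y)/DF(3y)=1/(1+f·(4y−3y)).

step 1 [1y] zero: DF = P = 961/1000 ≈ 0.961000
step 2 [2y] zero: DF = P = 9223/10000 ≈ 0.922300
step 3 [3y] swap r/1=178/3941: DF=(1 − 178/3941·(0.961000+0.922300))/(1+178/3941) = 4377/5000 ≈ 0.875400
step 4 [4y] swap r/1=1324/36263: DF=(1 − 1324/36263·(0.961000+0.922300+0.875400))/(1+1324/36263) = 2169/2500 ≈ 0.867600

1 1 961/1000
2 2 9223/10000
3 3 4377/5000
4 4 2169/2500
f(3y,4y) = ((4377/5000)/(2169/2500) − 1)/(1) = 13/1446 ≈ 0.8990%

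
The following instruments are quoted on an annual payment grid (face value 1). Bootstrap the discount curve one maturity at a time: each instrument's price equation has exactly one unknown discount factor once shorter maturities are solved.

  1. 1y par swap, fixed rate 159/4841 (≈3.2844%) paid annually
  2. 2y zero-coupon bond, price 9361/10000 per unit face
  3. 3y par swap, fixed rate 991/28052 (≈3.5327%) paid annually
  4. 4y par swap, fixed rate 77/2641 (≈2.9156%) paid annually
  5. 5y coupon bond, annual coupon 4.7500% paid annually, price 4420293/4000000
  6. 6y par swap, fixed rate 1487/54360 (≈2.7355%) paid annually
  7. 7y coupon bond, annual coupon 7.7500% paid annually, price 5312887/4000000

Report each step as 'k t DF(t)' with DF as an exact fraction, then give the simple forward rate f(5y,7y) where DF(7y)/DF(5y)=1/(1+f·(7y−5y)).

step 1 [1y] swap r/1=159/4841: DF=(1 − 159/4841·(0))/(1+159/4841) = 4841/5000 ≈ 0.968200
step 2 [2y] zero: DF = P = 9361/10000 ≈ 0.936100
step 3 [3y] swap r/1=991/28052: DF=(1 − 991/28052·(0.968200+0.936100))/(1+991/28052) = 9009/10000 ≈ 0.900900
step 4 [4y] swap r/1=77/2641: DF=(1 − 77/2641·(0.968200+0.936100+0.900900))/(1+77/2641) = 4461/5000 ≈ 0.892200
step 5 [5y] bond c/1=19/400: DF=(4420293/4000000 − 19/400·(0.968200+0.936100+0.900900+0.892200))/(1+19/400) = 8873/10000 ≈ 0.887300
step 6 [6y] swap r/1=1487/54360: DF=(1 − 1487/54360·(0.968200+0.936100+0.900900+0.892200+0.887300))/(1+1487/54360) = 8513/10000 ≈ 0.851300
step 7 [7y] bond c/1=31/400: DF=(5312887/4000000 − 31/400·(0.968200+0.936100+0.900900+0.892200+0.887300+0.851300))/(1+31/400) = 8417/10000 ≈ 0.841700

1 1 4841/5000
2 2 9361/10000
3 3 9009/10000
4 4 4461/5000
5 5 8873/10000
6 6 8513/10000
7 7 8417/10000
f(5y,7y) = ((8873/10000)/(8417/10000) − 1)/(2) = 12/443 ≈ 2.7088%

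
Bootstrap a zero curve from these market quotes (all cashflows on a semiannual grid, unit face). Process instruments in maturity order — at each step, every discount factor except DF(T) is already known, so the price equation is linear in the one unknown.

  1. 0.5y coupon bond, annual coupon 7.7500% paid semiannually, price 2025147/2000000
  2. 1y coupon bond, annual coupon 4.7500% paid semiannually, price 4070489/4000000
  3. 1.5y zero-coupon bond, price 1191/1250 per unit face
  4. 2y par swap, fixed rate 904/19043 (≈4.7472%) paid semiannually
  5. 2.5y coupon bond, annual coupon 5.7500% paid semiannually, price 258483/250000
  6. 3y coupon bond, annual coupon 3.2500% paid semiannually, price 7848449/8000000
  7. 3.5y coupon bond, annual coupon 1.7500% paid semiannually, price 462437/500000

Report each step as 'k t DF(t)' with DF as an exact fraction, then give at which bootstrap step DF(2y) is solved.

step 1 [0.5y] bond c/2=31/800: DF=(2025147/2000000 − 31/800·(0))/(1+31/800) = 2437/2500 ≈ 0.974800
step 2 [1y] bond c/2=19/800: DF=(4070489/4000000 − 19/800·(0.974800))/(1+19/800) = 4857/5000 ≈ 0.971400
step 3 [1.5y] zero: DF = P = 1191/1250 ≈ 0.952800
step 4 [2y] swap r/2=452/19043: DF=(1 − 452/19043·(0.974800+0.971400+0.952800))/(1+452/19043) = 1137/1250 ≈ 0.909600
step 5 [2.5y] bond c/2=23/800: DF=(258483/250000 − 23/800·(0.974800+0.971400+0.952800+0.909600))/(1+23/800) = 4493/5000 ≈ 0.898600
step 6 [3y] bond c/2=13/800: DF=(7848449/8000000 − 13/800·(0.974800+0.971400+0.952800+0.909600+0.898600))/(1+13/800) = 8901/10000 ≈ 0.890100
step 7 [3.5y] bond c/2=7/800: DF=(462437/500000 − 7/800·(0.974800+0.971400+0.952800+0.909600+0.898600+0.890100))/(1+7/800) = 8683/10000 ≈ 0.868300

1 1/2 2437/2500
2 1 4857/5000
3 3/2 1191/1250
4 2 1137/1250
5 5/2 4493/5000
6 3 8901/10000
7 7/2 8683/10000
DF(2y) is solved at step 4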